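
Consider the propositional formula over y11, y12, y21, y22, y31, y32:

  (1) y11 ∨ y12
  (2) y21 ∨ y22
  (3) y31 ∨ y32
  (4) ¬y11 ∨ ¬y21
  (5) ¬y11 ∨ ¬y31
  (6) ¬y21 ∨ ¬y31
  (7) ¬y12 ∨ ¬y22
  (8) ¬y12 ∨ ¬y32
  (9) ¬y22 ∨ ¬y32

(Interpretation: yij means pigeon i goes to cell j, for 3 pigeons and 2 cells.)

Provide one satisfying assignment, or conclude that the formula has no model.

UNSATISFIABLE

Try y11 = True.
Unit clause (¬y21) forces y21 = False.
Unit clause (y22) forces y22 = True.
Unit clause (¬y31) forces y31 = False.
Unit clause (y32) forces y32 = True.
But (¬y32) is also a unit clause — contradiction.
That branch fails; take y11 = False instead.
Unit clause (y12) forces y12 = True.
Unit clause (¬y22) forces y22 = False.
Unit clause (y21) forces y21 = True.
Unit clause (¬y31) forces y31 = False.
Unit clause (y32) forces y32 = True.
But (¬y32) is also a unit clause — contradiction.
Either choice for y11 ends in contradiction.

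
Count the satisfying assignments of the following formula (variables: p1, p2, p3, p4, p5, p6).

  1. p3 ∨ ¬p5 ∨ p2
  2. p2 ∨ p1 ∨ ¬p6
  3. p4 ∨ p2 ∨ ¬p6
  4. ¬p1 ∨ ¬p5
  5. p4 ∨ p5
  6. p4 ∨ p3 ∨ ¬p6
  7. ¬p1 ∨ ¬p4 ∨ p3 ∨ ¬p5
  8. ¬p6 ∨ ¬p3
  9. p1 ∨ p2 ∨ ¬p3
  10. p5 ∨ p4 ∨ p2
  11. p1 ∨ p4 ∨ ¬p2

13

There are 2^6 = 64 truth assignments over (p1, p2, p3, p4, p5, p6).
Split on p1. With p1 = True, the clauses containing p1 are satisfied and ¬p1 drops from the rest; 6 of the 2^5 = 32 assignments to the other variables satisfy what remains.
With p1 = False, by the same count on the reduced clause set, 7 assignments work.
(One model: p1=F, p2=F, p3=F, p4=T, p5=F, p6=F.)
Total: 6 + 7 = 13.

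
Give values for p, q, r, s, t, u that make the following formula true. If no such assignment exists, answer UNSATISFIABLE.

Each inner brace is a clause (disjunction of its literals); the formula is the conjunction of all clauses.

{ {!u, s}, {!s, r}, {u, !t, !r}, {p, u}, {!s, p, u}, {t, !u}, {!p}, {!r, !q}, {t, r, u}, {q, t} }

p=false, q=false, r=true, s=true, t=true, u=true

From the singleton clause (!p), p = false.
From the singleton clause (u), u = true.
From the singleton clause (s), s = true.
From the singleton clause (r), r = true.
From the singleton clause (t), t = true.
From the singleton clause (!q), q = false.
This assignment satisfies each clause.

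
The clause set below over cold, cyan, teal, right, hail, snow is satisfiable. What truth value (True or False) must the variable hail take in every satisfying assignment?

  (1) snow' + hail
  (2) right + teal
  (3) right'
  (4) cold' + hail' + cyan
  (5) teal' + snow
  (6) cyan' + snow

True

Suppose hail = 0.
(snow') alone gives snow = 0.
(right') alone gives right = 0.
(teal) alone gives teal = 1.
Now (teal') is unsatisfied and unit — conflict.
So every satisfying assignment has hail = True.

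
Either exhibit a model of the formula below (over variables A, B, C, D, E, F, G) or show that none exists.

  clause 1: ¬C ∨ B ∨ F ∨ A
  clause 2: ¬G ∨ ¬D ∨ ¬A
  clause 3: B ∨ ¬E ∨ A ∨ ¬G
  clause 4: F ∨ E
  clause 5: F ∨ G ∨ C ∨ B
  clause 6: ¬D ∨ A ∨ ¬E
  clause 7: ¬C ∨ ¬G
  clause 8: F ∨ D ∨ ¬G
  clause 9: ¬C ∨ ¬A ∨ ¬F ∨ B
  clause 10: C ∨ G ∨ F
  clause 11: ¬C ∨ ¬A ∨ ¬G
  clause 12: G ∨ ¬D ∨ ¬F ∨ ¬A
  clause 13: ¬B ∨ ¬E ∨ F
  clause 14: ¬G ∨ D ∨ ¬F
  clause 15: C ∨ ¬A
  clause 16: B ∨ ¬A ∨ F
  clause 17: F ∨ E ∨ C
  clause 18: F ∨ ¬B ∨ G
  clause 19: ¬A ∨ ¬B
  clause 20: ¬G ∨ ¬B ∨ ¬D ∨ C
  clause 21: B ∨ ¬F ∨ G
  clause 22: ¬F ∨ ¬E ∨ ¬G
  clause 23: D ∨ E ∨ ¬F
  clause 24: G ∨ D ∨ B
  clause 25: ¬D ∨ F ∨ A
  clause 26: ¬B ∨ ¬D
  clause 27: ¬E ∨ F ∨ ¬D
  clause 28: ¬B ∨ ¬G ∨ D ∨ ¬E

Case F = True:
Case C = True:
From the singleton clause (¬G), G = False.
From the singleton clause (B), B = True.
From the singleton clause (¬A), A = False.
From the singleton clause (¬D), D = False.
From the singleton clause (E), E = True.
All clauses are satisfied.

A ↦ False,  B ↦ True,  C ↦ True,  D ↦ False,  E ↦ True,  F ↦ True,  G ↦ False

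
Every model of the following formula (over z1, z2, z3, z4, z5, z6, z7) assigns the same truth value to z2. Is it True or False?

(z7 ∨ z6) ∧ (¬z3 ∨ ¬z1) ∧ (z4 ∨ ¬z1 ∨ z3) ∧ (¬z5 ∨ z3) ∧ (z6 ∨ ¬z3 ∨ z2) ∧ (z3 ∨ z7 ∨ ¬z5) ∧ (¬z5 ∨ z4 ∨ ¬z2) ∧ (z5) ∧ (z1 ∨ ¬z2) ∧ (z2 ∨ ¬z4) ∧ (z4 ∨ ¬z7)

Suppose z2 = True.
The clause (z5) is unit, so z5 = True.
The clause (z3) is unit, so z3 = True.
The clause (¬z1) is unit, so z1 = False.
That conflicts with the unit clause (z1).
So every satisfying assignment has z2 = False.

False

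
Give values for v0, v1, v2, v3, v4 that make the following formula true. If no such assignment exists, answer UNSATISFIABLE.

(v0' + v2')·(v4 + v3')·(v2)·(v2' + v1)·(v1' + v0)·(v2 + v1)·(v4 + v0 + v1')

UNSATISFIABLE

(v2) alone gives v2 = 1.
(v0') alone gives v0 = 0.
(v1) alone gives v1 = 1.
Now (v1') is unsatisfied and unit — conflict.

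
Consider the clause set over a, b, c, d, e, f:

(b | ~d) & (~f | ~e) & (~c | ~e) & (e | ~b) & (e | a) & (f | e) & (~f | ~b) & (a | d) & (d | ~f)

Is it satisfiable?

Yes

Case b = 1:
Unit clause (e) forces e = 1.
Unit clause (~f) forces f = 0.
Unit clause (~c) forces c = 0.
Case a = 0:
Unit clause (d) forces d = 1.
All clauses are satisfied.
A satisfying assignment: a=0,  b=1,  c=0,  d=1,  e=1,  f=0.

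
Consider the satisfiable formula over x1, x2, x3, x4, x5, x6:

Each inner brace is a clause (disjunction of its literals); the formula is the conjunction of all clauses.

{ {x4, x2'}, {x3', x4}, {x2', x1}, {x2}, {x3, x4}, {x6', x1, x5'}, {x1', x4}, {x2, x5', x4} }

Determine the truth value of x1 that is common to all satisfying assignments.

Suppose x1 = 0.
(x2') alone gives x2 = 0.
That conflicts with the unit clause (x2).
So every satisfying assignment has x1 = True.

True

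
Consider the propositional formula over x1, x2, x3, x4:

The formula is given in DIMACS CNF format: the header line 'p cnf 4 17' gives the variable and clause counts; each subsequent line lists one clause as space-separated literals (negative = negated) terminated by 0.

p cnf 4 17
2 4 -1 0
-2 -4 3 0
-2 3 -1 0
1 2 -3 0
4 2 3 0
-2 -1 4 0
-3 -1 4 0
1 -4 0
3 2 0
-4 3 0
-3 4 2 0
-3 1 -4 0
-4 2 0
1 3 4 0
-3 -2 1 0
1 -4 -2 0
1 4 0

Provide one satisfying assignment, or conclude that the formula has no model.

x1 ↦ True, x2 ↦ True, x3 ↦ True, x4 ↦ True

Suppose x1 = True.
Suppose x2 = True.
Unit clause (x3) forces x3 = True.
Unit clause (x4) forces x4 = True.
All clauses are satisfied.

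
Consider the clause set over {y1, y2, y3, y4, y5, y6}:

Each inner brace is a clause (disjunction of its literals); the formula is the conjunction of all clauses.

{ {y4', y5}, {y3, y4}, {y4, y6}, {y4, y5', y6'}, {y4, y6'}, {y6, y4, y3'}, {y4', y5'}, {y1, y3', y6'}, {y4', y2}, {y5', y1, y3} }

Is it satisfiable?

No, unsatisfiable

Try y4 = 0.
From the singleton clause (y3), y3 = 1.
From the singleton clause (y6), y6 = 1.
That conflicts with the unit clause (y6').
So y4 must be the other value — set y4 = 1.
From the singleton clause (y5), y5 = 1.
That conflicts with the unit clause (y5').
Either choice for y4 ends in contradiction.
No assignment satisfies every clause.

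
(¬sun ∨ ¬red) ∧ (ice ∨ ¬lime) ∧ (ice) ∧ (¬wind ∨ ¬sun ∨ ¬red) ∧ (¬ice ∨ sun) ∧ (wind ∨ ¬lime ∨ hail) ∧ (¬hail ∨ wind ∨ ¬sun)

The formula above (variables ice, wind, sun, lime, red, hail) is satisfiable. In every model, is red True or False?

Suppose red = True.
Unit clause (¬sun) forces sun = False.
Unit clause (ice) forces ice = True.
That conflicts with the unit clause (¬ice).
So every satisfying assignment has red = False.

False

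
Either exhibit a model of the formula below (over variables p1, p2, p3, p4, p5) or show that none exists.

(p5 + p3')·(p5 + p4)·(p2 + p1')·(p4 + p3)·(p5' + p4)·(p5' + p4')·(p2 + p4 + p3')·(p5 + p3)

Suppose p5 = 1.
The clause (p4) is unit, so p4 = 1.
But (p4') is also a unit clause — contradiction.
Undo p5 and try p5 = 0.
The clause (p3') is unit, so p3 = 0.
But (p3) is also a unit clause — contradiction.
Either choice for p5 ends in contradiction.

UNSATISFIABLE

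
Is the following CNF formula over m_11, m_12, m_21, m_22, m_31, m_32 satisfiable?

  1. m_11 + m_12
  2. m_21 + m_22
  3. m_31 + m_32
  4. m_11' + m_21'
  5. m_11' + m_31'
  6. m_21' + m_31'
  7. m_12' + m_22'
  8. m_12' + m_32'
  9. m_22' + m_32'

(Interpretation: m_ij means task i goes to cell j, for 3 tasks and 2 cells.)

No, unsatisfiable

Try m_11 = 1.
Unit clause (m_21') forces m_21 = 0.
Unit clause (m_22) forces m_22 = 1.
Unit clause (m_31') forces m_31 = 0.
Unit clause (m_32) forces m_32 = 1.
Now (m_32') is unsatisfied and unit — conflict.
That branch fails; take m_11 = 0 instead.
Unit clause (m_12) forces m_12 = 1.
Unit clause (m_22') forces m_22 = 0.
Unit clause (m_21) forces m_21 = 1.
Unit clause (m_31') forces m_31 = 0.
Unit clause (m_32) forces m_32 = 1.
Now (m_32') is unsatisfied and unit — conflict.
Neither m_11 = 1 nor m_11 = 0 works.
No assignment satisfies every clause.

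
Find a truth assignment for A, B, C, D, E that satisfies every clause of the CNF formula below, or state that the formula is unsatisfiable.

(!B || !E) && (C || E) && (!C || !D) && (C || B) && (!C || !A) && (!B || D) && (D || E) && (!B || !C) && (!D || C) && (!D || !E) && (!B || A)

Case B = false:
The clause (C) is unit, so C = true.
The clause (!D) is unit, so D = false.
The clause (!A) is unit, so A = false.
The clause (E) is unit, so E = true.
This assignment satisfies each clause.

A ↦ false; B ↦ false; C ↦ true; D ↦ false; E ↦ true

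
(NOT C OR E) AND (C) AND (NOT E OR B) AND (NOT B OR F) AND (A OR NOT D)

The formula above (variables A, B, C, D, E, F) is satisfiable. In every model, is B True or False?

Suppose B = false.
(C) alone gives C = true.
(E) alone gives E = true.
That conflicts with the unit clause (NOT E).
So every satisfying assignment has B = True.

True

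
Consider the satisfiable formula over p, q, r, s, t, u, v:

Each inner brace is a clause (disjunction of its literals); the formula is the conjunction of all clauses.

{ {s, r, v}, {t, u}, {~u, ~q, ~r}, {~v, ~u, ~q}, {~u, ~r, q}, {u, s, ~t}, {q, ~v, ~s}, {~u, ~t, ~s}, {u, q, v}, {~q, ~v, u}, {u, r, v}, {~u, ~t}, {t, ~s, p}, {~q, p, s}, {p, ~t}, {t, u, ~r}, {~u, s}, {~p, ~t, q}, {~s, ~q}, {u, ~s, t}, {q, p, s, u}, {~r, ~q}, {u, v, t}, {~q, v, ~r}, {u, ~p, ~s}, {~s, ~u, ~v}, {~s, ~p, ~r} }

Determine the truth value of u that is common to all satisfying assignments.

True

Suppose u = 0.
The clause (t) is unit, so t = 1.
The clause (s) is unit, so s = 1.
The clause (p) is unit, so p = 1.
Now (~p) is unsatisfied and unit — conflict.
So every satisfying assignment has u = True.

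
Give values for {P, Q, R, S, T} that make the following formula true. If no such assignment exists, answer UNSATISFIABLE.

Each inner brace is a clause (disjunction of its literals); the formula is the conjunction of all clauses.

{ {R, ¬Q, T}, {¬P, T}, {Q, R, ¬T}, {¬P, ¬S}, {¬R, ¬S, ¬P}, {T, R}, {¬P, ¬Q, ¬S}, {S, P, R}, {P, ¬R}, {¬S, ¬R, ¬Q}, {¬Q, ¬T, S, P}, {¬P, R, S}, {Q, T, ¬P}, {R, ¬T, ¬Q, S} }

Branch on P: set P = True.
(T) alone gives T = True.
(¬S) alone gives S = False.
(R) alone gives R = True.
Every clause is now satisfied; Q is unconstrained.

P=True,  Q=True,  R=True,  S=False,  T=True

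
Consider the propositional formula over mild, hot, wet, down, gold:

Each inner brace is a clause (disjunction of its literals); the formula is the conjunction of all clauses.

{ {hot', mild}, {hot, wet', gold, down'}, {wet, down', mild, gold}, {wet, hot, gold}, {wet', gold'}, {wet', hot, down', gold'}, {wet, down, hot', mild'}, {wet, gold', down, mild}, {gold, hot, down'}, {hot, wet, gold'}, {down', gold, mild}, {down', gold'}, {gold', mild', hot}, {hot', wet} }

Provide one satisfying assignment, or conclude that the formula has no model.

mild=0,  hot=0,  wet=1,  down=0,  gold=0

Try hot = 0.
Try wet = 1.
The clause (gold') is unit, so gold = 0.
The clause (down') is unit, so down = 0.
No clause remains; mild is free.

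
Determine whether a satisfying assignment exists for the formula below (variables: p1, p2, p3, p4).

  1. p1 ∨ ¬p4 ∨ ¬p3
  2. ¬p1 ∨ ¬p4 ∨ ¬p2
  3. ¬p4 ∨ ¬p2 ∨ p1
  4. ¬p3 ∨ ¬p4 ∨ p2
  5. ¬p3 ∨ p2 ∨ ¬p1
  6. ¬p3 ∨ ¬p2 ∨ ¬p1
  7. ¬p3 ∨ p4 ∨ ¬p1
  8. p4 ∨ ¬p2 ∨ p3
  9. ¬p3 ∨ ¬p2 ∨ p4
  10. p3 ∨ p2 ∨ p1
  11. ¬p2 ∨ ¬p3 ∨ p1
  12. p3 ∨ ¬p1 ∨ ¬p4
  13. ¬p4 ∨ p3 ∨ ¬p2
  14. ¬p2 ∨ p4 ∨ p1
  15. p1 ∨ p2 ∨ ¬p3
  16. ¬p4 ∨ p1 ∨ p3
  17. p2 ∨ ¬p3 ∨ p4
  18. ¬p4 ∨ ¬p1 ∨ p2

Yes

Branch on p1: set p1 = True.
Branch on p4: set p4 = False.
(¬p3) alone gives p3 = False.
(¬p2) alone gives p2 = False.
This assignment satisfies each clause.
A satisfying assignment: p1=True,  p2=False,  p3=False,  p4=False.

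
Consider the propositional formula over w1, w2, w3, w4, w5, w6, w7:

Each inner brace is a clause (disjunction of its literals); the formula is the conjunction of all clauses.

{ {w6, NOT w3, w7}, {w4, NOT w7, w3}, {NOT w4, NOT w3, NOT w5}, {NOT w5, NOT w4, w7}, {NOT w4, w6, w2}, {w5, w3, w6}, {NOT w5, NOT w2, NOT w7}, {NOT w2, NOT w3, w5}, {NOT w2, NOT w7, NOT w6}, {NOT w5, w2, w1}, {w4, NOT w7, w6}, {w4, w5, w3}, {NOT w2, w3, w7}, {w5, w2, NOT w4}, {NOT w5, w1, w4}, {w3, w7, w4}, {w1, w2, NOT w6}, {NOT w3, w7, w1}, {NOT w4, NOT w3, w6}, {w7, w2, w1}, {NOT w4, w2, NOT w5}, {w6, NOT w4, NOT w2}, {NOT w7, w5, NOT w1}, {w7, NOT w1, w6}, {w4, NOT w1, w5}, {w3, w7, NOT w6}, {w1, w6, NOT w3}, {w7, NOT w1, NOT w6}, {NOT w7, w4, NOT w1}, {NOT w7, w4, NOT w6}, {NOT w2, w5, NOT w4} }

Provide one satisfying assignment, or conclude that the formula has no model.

UNSATISFIABLE

Suppose w6 = true.
Suppose w2 = false.
The clause (w1) is unit, so w1 = true.
The clause (w7) is unit, so w7 = true.
The clause (w5) is unit, so w5 = true.
The clause (NOT w4) is unit, so w4 = false.
That conflicts with the unit clause (w4).
That branch fails; take w2 = true instead.
The clause (NOT w7) is unit, so w7 = false.
The clause (w3) is unit, so w3 = true.
The clause (w5) is unit, so w5 = true.
The clause (NOT w4) is unit, so w4 = false.
The clause (w1) is unit, so w1 = true.
That conflicts with the unit clause (NOT w1).
Either choice for w2 ends in contradiction.
That branch fails; take w6 = false instead.
Suppose w3 = false.
The clause (w5) is unit, so w5 = true.
Suppose w4 = true.
The clause (w7) is unit, so w7 = true.
The clause (w2) is unit, so w2 = true.
That conflicts with the unit clause (NOT w2).
That branch fails; take w4 = false instead.
The clause (NOT w7) is unit, so w7 = false.
That conflicts with the unit clause (w7).
Either choice for w4 ends in contradiction.
That branch fails; take w3 = true instead.
The clause (w7) is unit, so w7 = true.
The clause (w4) is unit, so w4 = true.
That conflicts with the unit clause (NOT w4).
Either choice for w3 ends in contradiction.
Either choice for w6 ends in contradiction.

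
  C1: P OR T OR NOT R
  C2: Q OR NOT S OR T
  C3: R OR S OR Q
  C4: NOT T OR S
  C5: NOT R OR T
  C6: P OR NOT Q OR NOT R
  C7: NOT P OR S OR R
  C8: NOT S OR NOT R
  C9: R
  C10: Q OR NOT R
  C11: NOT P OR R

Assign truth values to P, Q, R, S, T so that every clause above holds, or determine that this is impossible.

Unit clause (R) forces R = true.
Unit clause (T) forces T = true.
Unit clause (S) forces S = true.
But (NOT S) is also a unit clause — contradiction.

UNSATISFIABLE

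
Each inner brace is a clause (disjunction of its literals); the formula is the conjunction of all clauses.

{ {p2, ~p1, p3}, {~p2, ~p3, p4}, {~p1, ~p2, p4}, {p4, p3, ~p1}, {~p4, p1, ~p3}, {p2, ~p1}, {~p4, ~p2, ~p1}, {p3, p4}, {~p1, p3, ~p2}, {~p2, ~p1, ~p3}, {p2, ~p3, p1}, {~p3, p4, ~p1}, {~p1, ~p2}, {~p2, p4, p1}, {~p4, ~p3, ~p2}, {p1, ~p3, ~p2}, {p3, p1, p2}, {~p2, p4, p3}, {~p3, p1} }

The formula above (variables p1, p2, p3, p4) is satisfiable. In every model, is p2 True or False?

Suppose p2 = 0.
(~p1) alone gives p1 = 0.
(~p3) alone gives p3 = 0.
That conflicts with the unit clause (p3).
So every satisfying assignment has p2 = True.

True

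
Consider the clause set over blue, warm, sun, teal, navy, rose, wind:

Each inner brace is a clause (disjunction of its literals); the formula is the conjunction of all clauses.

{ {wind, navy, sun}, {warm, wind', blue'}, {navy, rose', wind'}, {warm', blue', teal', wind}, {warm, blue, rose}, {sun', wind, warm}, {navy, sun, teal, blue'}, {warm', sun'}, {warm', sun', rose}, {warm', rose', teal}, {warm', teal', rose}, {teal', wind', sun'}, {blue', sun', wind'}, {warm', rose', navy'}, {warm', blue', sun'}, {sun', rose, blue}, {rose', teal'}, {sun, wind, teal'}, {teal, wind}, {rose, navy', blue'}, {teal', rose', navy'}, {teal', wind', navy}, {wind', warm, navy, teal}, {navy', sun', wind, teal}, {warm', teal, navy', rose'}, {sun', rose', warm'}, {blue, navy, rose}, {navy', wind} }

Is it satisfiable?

Yes

Suppose warm = 1.
Unit clause (sun') forces sun = 0.
Suppose wind = 1.
Suppose navy = 1.
Unit clause (rose') forces rose = 0.
Unit clause (teal') forces teal = 0.
Unit clause (blue') forces blue = 0.
All clauses are satisfied.
A satisfying assignment: blue ↦ 0, warm ↦ 1, sun ↦ 0, teal ↦ 0, navy ↦ 1, rose ↦ 0, wind ↦ 1.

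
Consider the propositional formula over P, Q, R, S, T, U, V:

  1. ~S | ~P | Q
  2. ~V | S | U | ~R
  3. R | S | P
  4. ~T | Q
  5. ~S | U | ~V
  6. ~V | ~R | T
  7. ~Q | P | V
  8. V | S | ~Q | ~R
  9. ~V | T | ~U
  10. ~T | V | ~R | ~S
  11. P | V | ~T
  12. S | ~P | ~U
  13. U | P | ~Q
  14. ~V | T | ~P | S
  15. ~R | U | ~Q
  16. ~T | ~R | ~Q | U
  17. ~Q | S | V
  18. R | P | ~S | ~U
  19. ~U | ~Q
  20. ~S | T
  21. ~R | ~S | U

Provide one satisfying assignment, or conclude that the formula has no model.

P ↦ 0; Q ↦ 0; R ↦ 1; S ↦ 0; T ↦ 0; U ↦ 0; V ↦ 0

Case T = 0:
From the singleton clause (~S), S = 0.
Case R = 1:
From the singleton clause (~V), V = 0.
From the singleton clause (~Q), Q = 0.
Case P = 0:
No clause remains; U is free.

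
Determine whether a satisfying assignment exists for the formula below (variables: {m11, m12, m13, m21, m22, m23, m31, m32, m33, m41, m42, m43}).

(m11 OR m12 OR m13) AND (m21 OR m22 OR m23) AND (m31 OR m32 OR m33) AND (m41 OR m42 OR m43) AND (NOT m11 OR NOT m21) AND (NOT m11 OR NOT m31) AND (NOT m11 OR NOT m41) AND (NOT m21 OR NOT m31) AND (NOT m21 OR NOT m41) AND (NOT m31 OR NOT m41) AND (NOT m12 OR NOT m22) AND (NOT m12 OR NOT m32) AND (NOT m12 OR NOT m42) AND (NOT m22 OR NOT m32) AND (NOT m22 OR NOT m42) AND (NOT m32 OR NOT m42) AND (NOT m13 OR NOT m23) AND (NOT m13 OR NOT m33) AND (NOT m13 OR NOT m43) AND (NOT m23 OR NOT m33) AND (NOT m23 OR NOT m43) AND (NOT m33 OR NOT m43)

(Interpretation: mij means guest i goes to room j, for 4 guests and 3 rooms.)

No

Case m11 = false:
Case m12 = true:
Unit clause (NOT m22) forces m22 = false.
Unit clause (NOT m32) forces m32 = false.
Unit clause (NOT m42) forces m42 = false.
Case m21 = true:
Unit clause (NOT m31) forces m31 = false.
Unit clause (m33) forces m33 = true.
Unit clause (NOT m41) forces m41 = false.
Unit clause (m43) forces m43 = true.
That conflicts with the unit clause (NOT m43).
So m21 must be the other value — set m21 = false.
Unit clause (m23) forces m23 = true.
Unit clause (NOT m13) forces m13 = false.
Unit clause (NOT m33) forces m33 = false.
Unit clause (m31) forces m31 = true.
Unit clause (NOT m41) forces m41 = false.
Unit clause (m43) forces m43 = true.
That conflicts with the unit clause (NOT m43).
Both values of m21 lead to a conflict.
So m12 must be the other value — set m12 = false.
Unit clause (m13) forces m13 = true.
Unit clause (NOT m23) forces m23 = false.
Unit clause (NOT m33) forces m33 = false.
Unit clause (NOT m43) forces m43 = false.
Case m21 = true:
Unit clause (NOT m31) forces m31 = false.
Unit clause (m32) forces m32 = true.
Unit clause (NOT m41) forces m41 = false.
Unit clause (m42) forces m42 = true.
That conflicts with the unit clause (NOT m42).
So m21 must be the other value — set m21 = false.
Unit clause (m22) forces m22 = true.
Unit clause (NOT m32) forces m32 = false.
Unit clause (m31) forces m31 = true.
Unit clause (NOT m41) forces m41 = false.
Unit clause (m42) forces m42 = true.
That conflicts with the unit clause (NOT m42).
Both values of m21 lead to a conflict.
Both values of m12 lead to a conflict.
So m11 must be the other value — set m11 = true.
Unit clause (NOT m21) forces m21 = false.
Unit clause (NOT m31) forces m31 = false.
Unit clause (NOT m41) forces m41 = false.
Case m22 = true:
Unit clause (NOT m12) forces m12 = false.
Unit clause (NOT m32) forces m32 = false.
Unit clause (m33) forces m33 = true.
Unit clause (NOT m42) forces m42 = false.
Unit clause (m43) forces m43 = true.
That conflicts with the unit clause (NOT m43).
So m22 must be the other value — set m22 = false.
Unit clause (m23) forces m23 = true.
Unit clause (NOT m13) forces m13 = false.
Unit clause (NOT m33) forces m33 = false.
Unit clause (m32) forces m32 = true.
Unit clause (NOT m12) forces m12 = false.
Unit clause (NOT m42) forces m42 = false.
Unit clause (m43) forces m43 = true.
That conflicts with the unit clause (NOT m43).
Both values of m22 lead to a conflict.
Both values of m11 lead to a conflict.
No assignment satisfies every clause.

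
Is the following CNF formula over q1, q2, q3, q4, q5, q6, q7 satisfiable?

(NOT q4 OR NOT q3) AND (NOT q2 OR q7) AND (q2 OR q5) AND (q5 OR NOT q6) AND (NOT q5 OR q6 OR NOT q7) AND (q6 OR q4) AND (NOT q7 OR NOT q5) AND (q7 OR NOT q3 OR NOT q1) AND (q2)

Unit clause (q2) forces q2 = true.
Unit clause (q7) forces q7 = true.
Unit clause (NOT q5) forces q5 = false.
Unit clause (NOT q6) forces q6 = false.
Unit clause (q4) forces q4 = true.
Unit clause (NOT q3) forces q3 = false.
No clause remains; q1 is free.
A satisfying assignment: q1: false; q2: true; q3: false; q4: true; q5: false; q6: false; q7: true.

Yes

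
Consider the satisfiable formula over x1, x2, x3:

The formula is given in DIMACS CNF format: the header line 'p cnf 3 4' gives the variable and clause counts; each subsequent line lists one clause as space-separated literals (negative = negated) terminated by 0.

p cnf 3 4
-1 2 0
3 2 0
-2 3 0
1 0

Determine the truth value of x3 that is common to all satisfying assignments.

True

Suppose x3 = False.
(x2) alone gives x2 = True.
That conflicts with the unit clause (¬x2).
So every satisfying assignment has x3 = True.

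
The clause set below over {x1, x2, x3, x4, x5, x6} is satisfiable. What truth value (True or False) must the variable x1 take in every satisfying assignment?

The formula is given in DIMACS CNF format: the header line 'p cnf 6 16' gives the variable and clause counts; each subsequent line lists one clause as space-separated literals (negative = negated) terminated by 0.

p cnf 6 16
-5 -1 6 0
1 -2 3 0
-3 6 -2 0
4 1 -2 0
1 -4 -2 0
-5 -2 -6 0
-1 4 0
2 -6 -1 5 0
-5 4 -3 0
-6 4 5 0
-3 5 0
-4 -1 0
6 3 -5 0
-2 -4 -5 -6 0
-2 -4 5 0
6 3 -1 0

False

Suppose x1 = True.
(x4) alone gives x4 = True.
Now (¬x4) is unsatisfied and unit — conflict.
So every satisfying assignment has x1 = False.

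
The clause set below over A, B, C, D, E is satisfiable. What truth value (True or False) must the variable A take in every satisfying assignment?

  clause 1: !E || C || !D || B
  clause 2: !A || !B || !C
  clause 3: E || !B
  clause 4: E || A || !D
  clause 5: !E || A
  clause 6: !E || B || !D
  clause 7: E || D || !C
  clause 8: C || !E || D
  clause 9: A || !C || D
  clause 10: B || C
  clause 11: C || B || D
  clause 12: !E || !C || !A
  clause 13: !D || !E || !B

True

Suppose A = false.
The clause (!E) is unit, so E = false.
The clause (!B) is unit, so B = false.
The clause (!D) is unit, so D = false.
The clause (!C) is unit, so C = false.
Now (C) is unsatisfied and unit — conflict.
So every satisfying assignment has A = True.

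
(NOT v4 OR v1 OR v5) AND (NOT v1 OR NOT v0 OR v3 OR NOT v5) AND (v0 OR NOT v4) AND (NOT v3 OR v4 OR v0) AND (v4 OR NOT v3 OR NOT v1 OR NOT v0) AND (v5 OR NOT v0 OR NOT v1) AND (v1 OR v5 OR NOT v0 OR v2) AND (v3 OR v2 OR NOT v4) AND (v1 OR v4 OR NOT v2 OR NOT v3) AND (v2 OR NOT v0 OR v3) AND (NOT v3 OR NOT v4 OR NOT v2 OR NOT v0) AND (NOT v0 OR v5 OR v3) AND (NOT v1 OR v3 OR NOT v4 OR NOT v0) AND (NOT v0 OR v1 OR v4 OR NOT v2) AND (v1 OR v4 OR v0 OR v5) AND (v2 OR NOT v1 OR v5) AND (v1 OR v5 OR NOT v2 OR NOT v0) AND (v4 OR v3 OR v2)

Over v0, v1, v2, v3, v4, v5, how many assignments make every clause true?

There are 2^6 = 64 truth assignments over (v0, v1, v2, v3, v4, v5).
Split on v5. With v5 = true, the clauses containing v5 are satisfied and NOT v5 drops from the rest; 6 of the 2^5 = 32 assignments to the other variables satisfy what remains.
With v5 = false, by the same count on the reduced clause set, 1 assignment works.
Total: 6 + 1 = 7.

7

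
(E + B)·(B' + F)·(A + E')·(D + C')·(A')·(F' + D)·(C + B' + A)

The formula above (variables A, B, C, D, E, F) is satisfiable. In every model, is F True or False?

Suppose F = 0.
From the singleton clause (B'), B = 0.
From the singleton clause (E), E = 1.
From the singleton clause (A), A = 1.
That conflicts with the unit clause (A').
So every satisfying assignment has F = True.

True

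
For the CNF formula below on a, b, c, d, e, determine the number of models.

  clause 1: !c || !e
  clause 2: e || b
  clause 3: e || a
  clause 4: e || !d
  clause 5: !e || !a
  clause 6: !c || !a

There are 2^5 = 32 truth assignments over (a, b, c, d, e).
Split on e. With e = true, the clauses containing e are satisfied and !e drops from the rest; 4 of the 2^4 = 16 assignments to the other variables satisfy what remains.
With e = false, by the same count on the reduced clause set, 1 assignment works.
(One model: a=F, b=F, c=F, d=F, e=T.)
Total: 4 + 1 = 5.

5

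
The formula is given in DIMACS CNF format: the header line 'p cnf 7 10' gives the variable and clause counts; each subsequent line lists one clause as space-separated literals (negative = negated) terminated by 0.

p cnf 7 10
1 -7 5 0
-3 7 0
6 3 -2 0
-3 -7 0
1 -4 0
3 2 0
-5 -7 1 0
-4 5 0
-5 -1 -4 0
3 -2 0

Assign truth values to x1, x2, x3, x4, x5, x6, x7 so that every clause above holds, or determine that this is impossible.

UNSATISFIABLE

Branch on x3: set x3 = False.
From the singleton clause (x2), x2 = True.
That conflicts with the unit clause (¬x2).
Backtrack on x3: now try x3 = True.
From the singleton clause (x7), x7 = True.
That conflicts with the unit clause (¬x7).
Both values of x3 lead to a conflict.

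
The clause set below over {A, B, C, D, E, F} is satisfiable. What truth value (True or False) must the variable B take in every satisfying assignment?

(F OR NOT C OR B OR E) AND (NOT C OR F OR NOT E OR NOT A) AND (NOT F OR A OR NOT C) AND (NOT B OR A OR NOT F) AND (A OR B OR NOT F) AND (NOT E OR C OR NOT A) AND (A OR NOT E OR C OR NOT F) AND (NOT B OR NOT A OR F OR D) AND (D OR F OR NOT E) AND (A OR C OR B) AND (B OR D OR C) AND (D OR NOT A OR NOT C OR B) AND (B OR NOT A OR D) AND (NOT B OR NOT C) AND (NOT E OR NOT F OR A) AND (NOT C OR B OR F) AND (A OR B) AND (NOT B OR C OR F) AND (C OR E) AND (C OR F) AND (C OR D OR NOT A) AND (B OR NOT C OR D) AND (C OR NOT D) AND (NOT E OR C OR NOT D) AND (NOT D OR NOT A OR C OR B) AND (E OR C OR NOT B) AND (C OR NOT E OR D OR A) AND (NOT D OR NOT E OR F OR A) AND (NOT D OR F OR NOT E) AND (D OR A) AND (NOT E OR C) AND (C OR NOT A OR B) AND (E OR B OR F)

False

Suppose B = true.
Unit clause (NOT C) forces C = false.
Unit clause (F) forces F = true.
Unit clause (A) forces A = true.
Unit clause (NOT E) forces E = false.
Now (E) is unsatisfied and unit — conflict.
So every satisfying assignment has B = False.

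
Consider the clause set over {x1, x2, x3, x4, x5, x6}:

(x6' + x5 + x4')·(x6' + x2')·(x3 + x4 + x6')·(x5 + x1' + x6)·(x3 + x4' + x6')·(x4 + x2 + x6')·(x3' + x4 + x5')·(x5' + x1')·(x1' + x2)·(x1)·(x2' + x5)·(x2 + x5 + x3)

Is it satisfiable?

No, unsatisfiable

The clause (x1) is unit, so x1 = 1.
The clause (x5') is unit, so x5 = 0.
The clause (x6) is unit, so x6 = 1.
The clause (x4') is unit, so x4 = 0.
The clause (x2') is unit, so x2 = 0.
But (x2) is also a unit clause — contradiction.
No assignment satisfies every clause.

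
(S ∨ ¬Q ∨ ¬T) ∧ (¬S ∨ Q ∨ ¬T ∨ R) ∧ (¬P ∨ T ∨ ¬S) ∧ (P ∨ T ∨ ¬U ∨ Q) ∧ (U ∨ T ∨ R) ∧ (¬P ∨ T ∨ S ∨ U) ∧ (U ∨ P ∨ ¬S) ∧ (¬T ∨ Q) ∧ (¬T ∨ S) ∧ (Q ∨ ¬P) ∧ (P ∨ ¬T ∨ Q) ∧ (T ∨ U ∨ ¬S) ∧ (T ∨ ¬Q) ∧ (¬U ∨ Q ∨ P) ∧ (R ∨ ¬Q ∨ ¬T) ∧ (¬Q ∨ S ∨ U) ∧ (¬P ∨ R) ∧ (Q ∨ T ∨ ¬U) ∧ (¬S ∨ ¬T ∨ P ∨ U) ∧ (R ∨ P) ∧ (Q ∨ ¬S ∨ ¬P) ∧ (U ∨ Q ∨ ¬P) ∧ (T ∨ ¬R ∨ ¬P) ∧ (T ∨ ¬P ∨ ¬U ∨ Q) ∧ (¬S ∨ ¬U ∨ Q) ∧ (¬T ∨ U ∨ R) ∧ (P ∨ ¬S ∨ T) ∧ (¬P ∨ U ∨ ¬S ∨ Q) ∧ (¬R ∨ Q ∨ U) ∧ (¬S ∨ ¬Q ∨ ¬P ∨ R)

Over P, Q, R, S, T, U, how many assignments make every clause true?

There are 2^6 = 64 truth assignments over (P, Q, R, S, T, U).
Split on T. With T = True, the clauses containing T are satisfied and ¬T drops from the rest; 3 of the 2^5 = 32 assignments to the other variables satisfy what remains.
With T = False, by the same count on the reduced clause set, 0 assignments work.
(One model: P=F, Q=T, R=T, S=T, T=T, U=T.)
Total: 3 + 0 = 3.

3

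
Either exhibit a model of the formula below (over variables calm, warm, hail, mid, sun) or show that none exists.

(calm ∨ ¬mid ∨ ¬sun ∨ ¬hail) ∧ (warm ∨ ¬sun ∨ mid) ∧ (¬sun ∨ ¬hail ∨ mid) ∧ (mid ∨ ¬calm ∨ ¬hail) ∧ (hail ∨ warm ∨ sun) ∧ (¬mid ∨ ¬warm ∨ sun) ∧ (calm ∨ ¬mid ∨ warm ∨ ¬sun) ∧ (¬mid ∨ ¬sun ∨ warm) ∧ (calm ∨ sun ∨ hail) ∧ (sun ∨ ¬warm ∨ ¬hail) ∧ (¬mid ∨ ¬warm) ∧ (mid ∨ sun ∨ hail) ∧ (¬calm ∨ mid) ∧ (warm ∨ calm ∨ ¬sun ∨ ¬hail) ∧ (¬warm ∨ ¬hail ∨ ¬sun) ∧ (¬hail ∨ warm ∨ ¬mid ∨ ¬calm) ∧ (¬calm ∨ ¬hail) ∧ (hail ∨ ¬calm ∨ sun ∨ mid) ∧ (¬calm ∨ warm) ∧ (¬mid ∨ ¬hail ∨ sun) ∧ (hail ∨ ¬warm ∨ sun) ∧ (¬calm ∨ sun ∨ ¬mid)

calm: False; warm: False; hail: True; mid: False; sun: False

Try mid = False.
Unit clause (¬calm) forces calm = False.
Try warm = False.
Unit clause (¬sun) forces sun = False.
Unit clause (hail) forces hail = True.
This assignment satisfies each clause.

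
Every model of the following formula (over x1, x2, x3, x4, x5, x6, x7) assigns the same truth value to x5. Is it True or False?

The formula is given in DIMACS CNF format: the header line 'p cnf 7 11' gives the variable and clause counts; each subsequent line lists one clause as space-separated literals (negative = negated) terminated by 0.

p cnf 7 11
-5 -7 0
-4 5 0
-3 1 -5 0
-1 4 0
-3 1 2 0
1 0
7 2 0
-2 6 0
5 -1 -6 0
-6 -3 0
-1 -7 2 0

True

Suppose x5 = False.
From the singleton clause (¬x4), x4 = False.
From the singleton clause (¬x1), x1 = False.
But (x1) is also a unit clause — contradiction.
So every satisfying assignment has x5 = True.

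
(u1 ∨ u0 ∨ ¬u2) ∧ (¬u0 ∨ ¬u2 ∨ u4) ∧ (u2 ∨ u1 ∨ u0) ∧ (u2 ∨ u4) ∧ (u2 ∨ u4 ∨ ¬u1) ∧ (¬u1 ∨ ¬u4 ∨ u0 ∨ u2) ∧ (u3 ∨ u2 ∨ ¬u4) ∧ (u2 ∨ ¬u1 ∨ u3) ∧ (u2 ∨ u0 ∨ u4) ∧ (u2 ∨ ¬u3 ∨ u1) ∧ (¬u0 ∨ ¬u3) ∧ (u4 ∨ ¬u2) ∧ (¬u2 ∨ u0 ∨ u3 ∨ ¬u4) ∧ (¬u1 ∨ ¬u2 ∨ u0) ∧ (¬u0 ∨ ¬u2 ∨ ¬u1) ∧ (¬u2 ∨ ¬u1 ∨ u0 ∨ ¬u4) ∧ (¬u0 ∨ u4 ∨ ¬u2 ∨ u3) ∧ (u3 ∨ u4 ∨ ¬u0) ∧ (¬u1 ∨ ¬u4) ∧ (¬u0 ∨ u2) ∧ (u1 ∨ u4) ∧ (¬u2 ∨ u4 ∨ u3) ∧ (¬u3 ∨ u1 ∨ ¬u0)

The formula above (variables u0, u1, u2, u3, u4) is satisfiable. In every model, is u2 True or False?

True

Suppose u2 = False.
The clause (u4) is unit, so u4 = True.
The clause (u3) is unit, so u3 = True.
The clause (u1) is unit, so u1 = True.
That conflicts with the unit clause (¬u1).
So every satisfying assignment has u2 = True.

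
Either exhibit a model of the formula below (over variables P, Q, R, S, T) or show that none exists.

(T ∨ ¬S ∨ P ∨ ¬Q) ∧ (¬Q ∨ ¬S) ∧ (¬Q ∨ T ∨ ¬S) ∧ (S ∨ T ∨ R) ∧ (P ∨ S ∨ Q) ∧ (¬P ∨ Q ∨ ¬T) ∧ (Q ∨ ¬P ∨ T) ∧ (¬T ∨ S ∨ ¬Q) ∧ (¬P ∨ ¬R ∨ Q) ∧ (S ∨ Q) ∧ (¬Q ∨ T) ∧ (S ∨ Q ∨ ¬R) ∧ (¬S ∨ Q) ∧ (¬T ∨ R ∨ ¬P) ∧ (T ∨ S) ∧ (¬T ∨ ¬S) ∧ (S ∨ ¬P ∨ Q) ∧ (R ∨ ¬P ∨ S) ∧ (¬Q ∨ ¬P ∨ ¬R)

Try Q = False.
Unit clause (S) forces S = True.
That conflicts with the unit clause (¬S).
Undo Q and try Q = True.
Unit clause (¬S) forces S = False.
Unit clause (¬T) forces T = False.
That conflicts with the unit clause (T).
Neither Q = True nor Q = False works.

UNSATISFIABLE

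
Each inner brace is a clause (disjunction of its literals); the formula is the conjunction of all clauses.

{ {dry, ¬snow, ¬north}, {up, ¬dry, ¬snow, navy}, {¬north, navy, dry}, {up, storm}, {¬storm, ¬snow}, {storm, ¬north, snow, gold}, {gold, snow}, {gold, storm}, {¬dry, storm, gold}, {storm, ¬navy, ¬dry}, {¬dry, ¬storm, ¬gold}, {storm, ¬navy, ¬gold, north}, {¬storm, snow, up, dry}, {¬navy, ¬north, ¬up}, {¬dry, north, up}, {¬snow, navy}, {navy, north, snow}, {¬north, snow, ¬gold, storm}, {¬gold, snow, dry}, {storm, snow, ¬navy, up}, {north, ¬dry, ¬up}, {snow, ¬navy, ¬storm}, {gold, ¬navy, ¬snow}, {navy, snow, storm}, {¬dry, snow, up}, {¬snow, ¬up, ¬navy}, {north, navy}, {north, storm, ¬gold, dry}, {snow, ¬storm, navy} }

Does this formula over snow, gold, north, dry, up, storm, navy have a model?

Try up = True.
Try storm = False.
Unit clause (gold) forces gold = True.
Try navy = False.
Unit clause (¬snow) forces snow = False.
Now (snow) is unsatisfied and unit — conflict.
That branch fails; take navy = True instead.
Unit clause (¬dry) forces dry = False.
Unit clause (north) forces north = True.
Now (¬north) is unsatisfied and unit — conflict.
Neither navy = True nor navy = False works.
That branch fails; take storm = True instead.
Unit clause (¬snow) forces snow = False.
Unit clause (gold) forces gold = True.
Unit clause (¬dry) forces dry = False.
Now (dry) is unsatisfied and unit — conflict.
Neither storm = True nor storm = False works.
That branch fails; take up = False instead.
Unit clause (storm) forces storm = True.
Unit clause (¬snow) forces snow = False.
Unit clause (gold) forces gold = True.
Unit clause (¬dry) forces dry = False.
Now (dry) is unsatisfied and unit — conflict.
Neither up = True nor up = False works.
No assignment satisfies every clause.

Unsatisfiable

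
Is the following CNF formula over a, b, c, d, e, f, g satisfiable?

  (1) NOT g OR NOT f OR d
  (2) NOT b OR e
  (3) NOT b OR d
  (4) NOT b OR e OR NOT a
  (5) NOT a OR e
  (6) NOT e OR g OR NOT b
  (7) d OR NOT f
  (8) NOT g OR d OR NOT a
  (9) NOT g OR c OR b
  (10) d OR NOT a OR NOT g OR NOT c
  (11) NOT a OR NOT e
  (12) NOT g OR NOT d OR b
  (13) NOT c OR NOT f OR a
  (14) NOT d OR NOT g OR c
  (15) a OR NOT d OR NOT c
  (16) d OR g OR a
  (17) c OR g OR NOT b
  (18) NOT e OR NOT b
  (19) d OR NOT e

Yes

Branch on b: set b = false.
Branch on a: set a = false.
Branch on d: set d = true.
(NOT g) alone gives g = false.
(NOT c) alone gives c = false.
All clauses hold; e, f can take either value.
A satisfying assignment: a: false,  b: false,  c: false,  d: true,  e: true,  f: true,  g: false.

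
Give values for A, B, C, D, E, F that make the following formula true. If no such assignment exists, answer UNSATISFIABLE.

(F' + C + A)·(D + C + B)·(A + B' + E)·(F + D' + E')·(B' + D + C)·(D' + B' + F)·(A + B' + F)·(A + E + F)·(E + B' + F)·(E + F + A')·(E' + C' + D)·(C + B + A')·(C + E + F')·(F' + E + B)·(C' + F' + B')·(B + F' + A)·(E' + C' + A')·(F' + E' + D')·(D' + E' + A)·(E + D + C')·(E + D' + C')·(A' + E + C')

UNSATISFIABLE

Suppose F = 0.
Suppose D = 0.
Suppose C = 1.
Unit clause (E') forces E = 0.
But (E) is also a unit clause — contradiction.
Backtrack on C: now try C = 0.
Unit clause (B) forces B = 1.
But (B') is also a unit clause — contradiction.
Both values of C lead to a conflict.
Backtrack on D: now try D = 1.
Unit clause (E') forces E = 0.
Unit clause (B') forces B = 0.
Unit clause (A) forces A = 1.
But (A') is also a unit clause — contradiction.
Both values of D lead to a conflict.
Backtrack on F: now try F = 1.
Suppose C = 1.
Unit clause (B') forces B = 0.
Unit clause (E) forces E = 1.
Unit clause (D) forces D = 1.
But (D') is also a unit clause — contradiction.
Backtrack on C: now try C = 0.
Unit clause (A) forces A = 1.
Unit clause (B) forces B = 1.
Unit clause (D) forces D = 1.
Unit clause (E) forces E = 1.
But (E') is also a unit clause — contradiction.
Both values of C lead to a conflict.
Both values of F lead to a conflict.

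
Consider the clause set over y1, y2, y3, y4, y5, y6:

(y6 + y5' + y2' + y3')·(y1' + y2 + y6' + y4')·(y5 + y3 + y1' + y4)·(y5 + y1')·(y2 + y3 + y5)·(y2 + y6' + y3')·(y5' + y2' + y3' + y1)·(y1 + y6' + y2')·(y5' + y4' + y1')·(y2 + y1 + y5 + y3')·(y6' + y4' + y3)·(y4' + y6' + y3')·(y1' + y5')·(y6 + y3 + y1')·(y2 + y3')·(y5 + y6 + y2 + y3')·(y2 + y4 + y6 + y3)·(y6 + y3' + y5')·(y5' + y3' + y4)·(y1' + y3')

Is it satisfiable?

Yes

Suppose y5 = 1.
(y1') alone gives y1 = 0.
Suppose y2 = 0.
(y3') alone gives y3 = 0.
Suppose y6 = 1.
(y4') alone gives y4 = 0.
This assignment satisfies each clause.
A satisfying assignment: y1=0, y2=0, y3=0, y4=0, y5=1, y6=1.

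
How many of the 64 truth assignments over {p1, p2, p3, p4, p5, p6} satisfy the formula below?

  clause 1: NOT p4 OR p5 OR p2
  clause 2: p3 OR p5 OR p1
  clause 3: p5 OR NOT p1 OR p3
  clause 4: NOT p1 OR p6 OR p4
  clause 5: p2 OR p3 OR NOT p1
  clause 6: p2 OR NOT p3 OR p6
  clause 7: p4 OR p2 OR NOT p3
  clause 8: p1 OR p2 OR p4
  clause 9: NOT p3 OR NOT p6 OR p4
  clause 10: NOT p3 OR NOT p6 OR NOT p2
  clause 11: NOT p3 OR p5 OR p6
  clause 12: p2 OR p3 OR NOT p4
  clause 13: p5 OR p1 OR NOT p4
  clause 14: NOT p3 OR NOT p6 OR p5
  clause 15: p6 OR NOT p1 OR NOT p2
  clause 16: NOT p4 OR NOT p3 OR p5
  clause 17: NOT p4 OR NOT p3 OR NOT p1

9

There are 2^6 = 64 truth assignments over (p1, p2, p3, p4, p5, p6).
Split on p1. With p1 = true, the clauses containing p1 are satisfied and NOT p1 drops from the rest; 2 of the 2^5 = 32 assignments to the other variables satisfy what remains.
With p1 = false, by the same count on the reduced clause set, 7 assignments work.
Total: 2 + 7 = 9.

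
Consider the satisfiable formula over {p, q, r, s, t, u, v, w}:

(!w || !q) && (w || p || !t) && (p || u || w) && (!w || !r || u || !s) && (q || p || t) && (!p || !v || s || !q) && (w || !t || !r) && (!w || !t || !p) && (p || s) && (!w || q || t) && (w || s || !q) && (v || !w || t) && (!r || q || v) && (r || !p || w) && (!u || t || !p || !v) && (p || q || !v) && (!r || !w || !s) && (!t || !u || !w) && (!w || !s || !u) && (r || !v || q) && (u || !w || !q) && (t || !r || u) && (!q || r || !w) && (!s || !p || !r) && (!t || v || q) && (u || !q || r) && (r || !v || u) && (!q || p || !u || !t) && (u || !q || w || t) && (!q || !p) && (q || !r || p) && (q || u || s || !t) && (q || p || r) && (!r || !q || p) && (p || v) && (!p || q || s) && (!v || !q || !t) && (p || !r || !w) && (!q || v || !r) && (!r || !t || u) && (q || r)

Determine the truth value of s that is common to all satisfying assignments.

Suppose s = false.
(p) alone gives p = true.
(!q) alone gives q = false.
Now (q) is unsatisfied and unit — conflict.
So every satisfying assignment has s = True.

True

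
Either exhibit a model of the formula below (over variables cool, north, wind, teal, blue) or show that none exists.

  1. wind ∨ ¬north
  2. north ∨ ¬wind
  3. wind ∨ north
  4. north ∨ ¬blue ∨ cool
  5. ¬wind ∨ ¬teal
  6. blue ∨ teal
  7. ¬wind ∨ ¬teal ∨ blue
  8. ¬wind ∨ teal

Branch on wind: set wind = True.
The clause (north) is unit, so north = True.
The clause (¬teal) is unit, so teal = False.
But (teal) is also a unit clause — contradiction.
That branch fails; take wind = False instead.
The clause (¬north) is unit, so north = False.
But (north) is also a unit clause — contradiction.
Either choice for wind ends in contradiction.

UNSATISFIABLE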